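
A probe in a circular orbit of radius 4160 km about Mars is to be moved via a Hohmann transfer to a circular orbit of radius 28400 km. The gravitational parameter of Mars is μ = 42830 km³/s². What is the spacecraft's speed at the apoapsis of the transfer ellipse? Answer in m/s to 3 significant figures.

v = 621 m/s

Semi-major axis of the transfer orbit: a_t = (4160 + 28400)/2 = 16280 km.
At apoapsis, r = 28400 km.
Applying v² = μ(2/r − 1/a_t): v = 0.6208 km/s.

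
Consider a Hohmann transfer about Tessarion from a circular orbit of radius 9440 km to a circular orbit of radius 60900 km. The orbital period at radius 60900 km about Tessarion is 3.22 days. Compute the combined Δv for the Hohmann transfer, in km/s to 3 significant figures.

From Kepler's third law T² = 4π²r³/μ at r = 60900 km, T = 3.22 days = 3.22 × 86400 s = 2.78208×10^5 s: μ = 4π²r³/T² = 1.15205×10^5 km³/s².
The Hohmann ellipse has a_t = (r₁ + r₂)/2 = 35170 km.
Circular speed at r₁: v₁ = √(μ/r₁) = √(1.15205×10^5/9440) = 3.4934 km/s.
On the transfer ellipse at r₁, v² = μ(2/r − 1/a) gives v_p = √[μ(2/r₁ − 1/a_t)] = 4.5970 km/s.
First burn Δv₁ = |v_p − v₁| = 1.1036 km/s.
At r₂, v₂ = √(μ/r₂) = 1.3754 km/s.
Transfer-orbit speed at r₂: v_a = √[μ(2/r₂ − 1/a_t)] = 0.71257 km/s.
Second burn Δv₂ = |v₂ − v_a| = 0.66283 km/s.
Δv = Δv₁ + Δv₂ = 1.1036 + 0.66283 = 1.766 km/s.

Δv = 1.77 km/s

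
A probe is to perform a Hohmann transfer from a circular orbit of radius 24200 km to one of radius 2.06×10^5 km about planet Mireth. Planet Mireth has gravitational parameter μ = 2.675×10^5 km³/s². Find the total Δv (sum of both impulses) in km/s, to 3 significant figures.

Transfer-ellipse semi-major axis a_t = (r₁ + r₂)/2 = (24200 + 2.060×10^5)/2 = 1.151×10^5 km.
Circular speed at r₁: v₁ = √(μ/r₁) = √(2.675×10^5/24200) = 3.325 km/s.
On the transfer ellipse at r₁, v² = μ(2/r − 1/a) gives v_p = √[μ(2/r₁ − 1/a_t)] = 4.448 km/s.
First burn Δv₁ = |v_p − v₁| = 1.123 km/s.
Circular speed at r₂: v₂ = √(μ/r₂) = 1.1395 km/s.
Transfer-orbit speed at r₂: v_a = √[μ(2/r₂ − 1/a_t)] = 0.52251 km/s.
Second burn Δv₂ = |v₂ − v_a| = 0.6170 km/s.
Δv = Δv₁ + Δv₂ = 1.123 + 0.6170 = 1.740 km/s.

Δv = 1.74 km/s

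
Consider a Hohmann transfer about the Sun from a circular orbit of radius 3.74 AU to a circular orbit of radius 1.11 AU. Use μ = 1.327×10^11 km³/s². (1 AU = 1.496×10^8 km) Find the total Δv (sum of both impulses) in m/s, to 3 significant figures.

In km: r₁ = 3.74 × 1.496×10^8 = 5.59504×10^8 km; r₂ = 1.11 × 1.496×10^8 = 1.66056×10^8 km.
Semi-major axis of the transfer orbit: a_t = (5.59504×10^8 + 1.66056×10^8)/2 = 3.6278×10^8 km.
At r₁ the circular-orbit speed is v₁ = √(μ/r₁) = 15.400 km/s.
On the transfer ellipse at r₁, vis-viva equation gives v_a = √[μ(2/r₁ − 1/a_t)] = 10.419 km/s.
First burn Δv₁ = |v_a − v₁| = 4.981 km/s.
At r₂, v₂ = √(μ/r₂) = 28.269 km/s.
Transfer-orbit speed at r₂: v_p = √[μ(2/r₂ − 1/a_t)] = 35.107 km/s.
Second burn Δv₂ = |v₂ − v_p| = 6.838 km/s.
Total Δv = Δv₁ + Δv₂ = 11.82 km/s.

Δv = 11800 m/s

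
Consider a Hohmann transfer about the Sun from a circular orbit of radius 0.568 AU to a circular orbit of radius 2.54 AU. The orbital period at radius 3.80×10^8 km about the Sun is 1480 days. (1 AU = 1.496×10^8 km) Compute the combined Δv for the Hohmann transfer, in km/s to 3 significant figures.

Δv = 18.4 km/s

From Kepler's third law T² = 4π²r³/μ at r = 3.80×10^8 km, T = 1480 days = 1480 × 86400 s = 1.27872×10^8 s: μ = 4π²r³/T² = 1.32483×10^11 km³/s².
In km: r₁ = 0.568 × 1.496×10^8 = 8.49728×10^7 km; r₂ = 2.54 × 1.496×10^8 = 3.79984×10^8 km.
Semi-major axis of the transfer orbit: a_t = (8.49728×10^7 + 3.79984×10^8)/2 = 2.324784×10^8 km.
Circular speed at r₁: v₁ = √(μ/r₁) = √(1.32483×10^11/8.49728×10^7) = 39.4857 km/s.
Transfer-orbit speed at r₁ (vis-viva equation): v_p = √[μ(2/r₁ − 1/a_t)] = 50.4814 km/s.
First burn Δv₁ = |v_p − v₁| = 11.00 km/s.
Circular speed at r₂: v₂ = √(μ/r₂) = 18.6723 km/s.
Transfer-orbit speed at r₂: v_a = √[μ(2/r₂ − 1/a_t)] = 11.2887 km/s.
Second burn Δv₂ = |v₂ − v_a| = 7.384 km/s.
Total Δv = Δv₁ + Δv₂ = 18.38 km/s.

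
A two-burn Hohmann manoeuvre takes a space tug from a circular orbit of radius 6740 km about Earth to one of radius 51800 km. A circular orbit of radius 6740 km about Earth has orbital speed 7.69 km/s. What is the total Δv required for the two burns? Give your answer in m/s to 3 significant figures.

From the circular-orbit relation v² = μ/r at r = 6740 km: μ = v²r = (7.69)² × 6740 = 3.98577×10^5 km³/s².
Semi-major axis of the transfer orbit: a_t = (6740 + 51800)/2 = 29270 km.
At r₁ the circular-orbit speed is v₁ = √(μ/r₁) = 7.690 km/s.
On the transfer ellipse at r₁, vis-viva gives v_p = √[μ(2/r₁ − 1/a_t)] = 10.23 km/s.
First burn Δv₁ = |v_p − v₁| = 2.540 km/s.
At r₂, v₂ = √(μ/r₂) = 2.774 km/s.
Transfer-orbit speed at r₂: v_a = √[μ(2/r₂ − 1/a_t)] = 1.331 km/s.
Second burn Δv₂ = |v₂ − v_a| = 1.443 km/s.
Total Δv = Δv₁ + Δv₂ = 3.983 km/s.

Δv = 3980 m/s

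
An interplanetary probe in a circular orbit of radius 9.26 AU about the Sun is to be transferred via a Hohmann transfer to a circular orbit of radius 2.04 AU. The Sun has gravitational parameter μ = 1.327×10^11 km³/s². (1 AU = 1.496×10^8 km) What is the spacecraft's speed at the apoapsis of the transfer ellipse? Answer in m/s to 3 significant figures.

In km: r₁ = 9.26 × 1.496×10^8 = 1.385296×10^9 km; r₂ = 2.04 × 1.496×10^8 = 3.05184×10^8 km.
The Hohmann ellipse has a_t = (r₁ + r₂)/2 = 8.4524×10^8 km.
The apoapsis of the transfer ellipse is at r = 1.385296×10^9 km.
Applying v² = μ(2/r − 1/a_t): v = 5.881 km/s.

v = 5880 m/s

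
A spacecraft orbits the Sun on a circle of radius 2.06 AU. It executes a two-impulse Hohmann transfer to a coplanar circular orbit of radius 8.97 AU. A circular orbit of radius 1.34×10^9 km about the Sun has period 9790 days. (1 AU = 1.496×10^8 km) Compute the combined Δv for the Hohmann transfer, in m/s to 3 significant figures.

From Kepler's third law T² = 4π²r³/μ at r = 1.34×10^9 km, T = 9790 days = 9790 × 86400 s = 8.45856×10^8 s: μ = 4π²r³/T² = 1.32764×10^11 km³/s².
In km: r₁ = 2.06 × 1.496×10^8 = 3.08176×10^8 km; r₂ = 8.97 × 1.496×10^8 = 1.341912×10^9 km.
The Hohmann ellipse has a_t = (r₁ + r₂)/2 = 8.25044×10^8 km.
At r₁ the circular-orbit speed is v₁ = √(μ/r₁) = 20.7559 km/s.
Transfer-orbit speed at r₁ (vis-viva equation): v_p = √[μ(2/r₁ − 1/a_t)] = 26.4707 km/s.
First burn Δv₁ = |v_p − v₁| = 5.7148 km/s.
At r₂, v₂ = √(μ/r₂) = 9.9467 km/s.
Transfer-orbit speed at r₂: v_a = √[μ(2/r₂ − 1/a_t)] = 6.0791 km/s.
Second burn Δv₂ = |v₂ − v_a| = 3.8676 km/s.
Total Δv = Δv₁ + Δv₂ = 9.582 km/s.

Δv = 9580 m/s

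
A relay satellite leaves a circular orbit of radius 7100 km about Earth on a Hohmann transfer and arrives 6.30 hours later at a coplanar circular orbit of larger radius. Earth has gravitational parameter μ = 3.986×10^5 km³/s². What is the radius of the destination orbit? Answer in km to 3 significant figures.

Transfer time t = 6.30 hours = 22680 s, and t = π√(a_t³/μ).
So a_t = (μ t²/π²)^(1/3) = (3.986×10^5 × (22680)² / π²)^(1/3) = 27490 km.
Since a_t = (r₁ + r₂)/2, r₂ = 2a_t − r₁ = 2×27490 − 7100 = 47880 km.

r₂ = 47900 km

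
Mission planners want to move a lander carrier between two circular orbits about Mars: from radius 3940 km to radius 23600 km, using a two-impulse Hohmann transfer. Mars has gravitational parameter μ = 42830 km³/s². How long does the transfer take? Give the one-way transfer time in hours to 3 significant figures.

Transfer-ellipse semi-major axis a_t = (r₁ + r₂)/2 = (3940 + 23600)/2 = 13770 km.
Half the transfer-orbit period gives t = π√(a_t³/μ) = 24530 s.
Converting: 24530 s ÷ 3600 s/hour = 6.81 hours.

t = 6.81 hours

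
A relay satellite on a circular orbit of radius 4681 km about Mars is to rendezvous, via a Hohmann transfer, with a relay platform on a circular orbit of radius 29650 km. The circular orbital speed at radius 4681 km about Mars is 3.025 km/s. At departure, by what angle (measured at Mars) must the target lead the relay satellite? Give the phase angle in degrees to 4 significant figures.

From the circular-orbit relation v² = μ/r at r = 4681 km: μ = v²r = (3.025)² × 4681 = 42834.1 km³/s².
The Hohmann ellipse has a_t = (r₁ + r₂)/2 = 17165.5 km.
The half-period of the transfer ellipse is t = π√(a_t³/μ) = 34138 s.
Target angular speed ω₂ = √(μ/r₂³) = 4.0538×10^-5 rad/s.
Angle swept by the target during transfer: ω₂·t = 1.3839 rad = 79.29°.
Arrival is 180° from departure on the ellipse, so φ = 180° − 79.29° = 100.7°.

φ = 100.7°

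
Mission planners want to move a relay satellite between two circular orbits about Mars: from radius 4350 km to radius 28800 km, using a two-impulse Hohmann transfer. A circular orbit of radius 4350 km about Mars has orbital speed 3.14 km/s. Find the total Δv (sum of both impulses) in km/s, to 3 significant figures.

From the circular-orbit relation v² = μ/r at r = 4350 km: μ = v²r = (3.14)² × 4350 = 42889.3 km³/s².
The Hohmann ellipse has a_t = (r₁ + r₂)/2 = 16575 km.
Circular speed at r₁: v₁ = √(μ/r₁) = √(42889.3/4350) = 3.140 km/s.
On the transfer ellipse at r₁, vis-viva gives v_p = √[μ(2/r₁ − 1/a_t)] = 4.139 km/s.
First burn Δv₁ = |v_p − v₁| = 0.9990 km/s.
Circular speed at r₂: v₂ = √(μ/r₂) = 1.22033 km/s.
Transfer-orbit speed at r₂: v_a = √[μ(2/r₂ − 1/a_t)] = 0.625167 km/s.
Second burn Δv₂ = |v₂ − v_a| = 0.5952 km/s.
Δv = Δv₁ + Δv₂ = 0.9990 + 0.5952 = 1.594 km/s.

Δv = 1.59 km/s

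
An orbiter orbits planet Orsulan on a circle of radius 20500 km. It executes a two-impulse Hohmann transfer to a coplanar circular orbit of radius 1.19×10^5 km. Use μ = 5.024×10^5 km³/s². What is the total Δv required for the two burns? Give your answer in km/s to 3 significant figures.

Transfer-ellipse semi-major axis a_t = (r₁ + r₂)/2 = (20500 + 1.190×10^5)/2 = 69750 km.
At r₁ the circular-orbit speed is v₁ = √(μ/r₁) = 4.950 km/s.
Transfer-orbit speed at r₁ (vis-viva equation): v_p = √[μ(2/r₁ − 1/a_t)] = 6.466 km/s.
First burn Δv₁ = |v_p − v₁| = 1.516 km/s.
At r₂, v₂ = √(μ/r₂) = 2.0547 km/s.
Transfer-orbit speed at r₂: v_a = √[μ(2/r₂ − 1/a_t)] = 1.1139 km/s.
Second burn Δv₂ = |v₂ − v_a| = 0.9408 km/s.
Total Δv = Δv₁ + Δv₂ = 2.457 km/s.

Δv = 2.46 km/s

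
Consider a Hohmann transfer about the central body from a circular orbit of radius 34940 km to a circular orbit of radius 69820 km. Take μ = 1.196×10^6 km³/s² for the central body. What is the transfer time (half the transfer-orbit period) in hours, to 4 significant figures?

t = 9.566 hours

Semi-major axis of the transfer orbit: a_t = (34940 + 69820)/2 = 52380 km.
Transfer time t = π√(a_t³/μ) = π√((52380)³ / 1.196×10^6) = 34438 s.
Converting: 34438 s ÷ 3600 s/hour = 9.566 hours.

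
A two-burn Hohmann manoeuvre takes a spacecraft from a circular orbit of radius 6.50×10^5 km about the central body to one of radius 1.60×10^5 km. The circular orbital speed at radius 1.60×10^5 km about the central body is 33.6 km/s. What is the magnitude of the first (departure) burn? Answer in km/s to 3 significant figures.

From the circular-orbit relation v² = μ/r at r = 1.60×10^5 km: μ = v²r = (33.6)² × 1.60×10^5 = 1.80634×10^8 km³/s².
Semi-major axis of the transfer orbit: a_t = (6.500×10^5 + 1.600×10^5)/2 = 4.050×10^5 km.
On the circular orbit at r = 6.500×10^5 km, v_c = √(μ/r) = 16.670 km/s.
Vis-viva on the transfer ellipse at r = 6.500×10^5 km gives v_t = √[μ(2/r − 1/a_t)] = 10.478 km/s.
Δv₁ = |v_t − v_c| = |10.478 − 16.670| = 6.192 km/s.

Δv₁ = 6.19 km/s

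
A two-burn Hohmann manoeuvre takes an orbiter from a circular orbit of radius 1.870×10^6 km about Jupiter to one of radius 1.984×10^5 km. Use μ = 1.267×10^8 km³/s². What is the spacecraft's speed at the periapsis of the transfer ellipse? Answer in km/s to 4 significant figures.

Transfer-ellipse semi-major axis a_t = (r₁ + r₂)/2 = (1.870×10^6 + 1.984×10^5)/2 = 1.0342×10^6 km.
The periapsis of the transfer ellipse is at r = 1.984×10^5 km.
From the vis-viva equation, v = √[μ(2/r − 1/a_t)] = 33.98 km/s.

v = 33.98 km/s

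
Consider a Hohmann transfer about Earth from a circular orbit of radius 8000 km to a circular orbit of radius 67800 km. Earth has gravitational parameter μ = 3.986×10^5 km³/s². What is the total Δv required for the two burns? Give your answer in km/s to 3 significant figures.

The Hohmann ellipse has a_t = (r₁ + r₂)/2 = 37900 km.
Circular speed at r₁: v₁ = √(μ/r₁) = √(3.986×10^5/8000) = 7.059 km/s.
Transfer-orbit speed at r₁ (vis-viva equation): v_p = √[μ(2/r₁ − 1/a_t)] = 9.441 km/s.
First burn Δv₁ = |v_p − v₁| = 2.382 km/s.
Circular speed at r₂: v₂ = √(μ/r₂) = 2.425 km/s.
Transfer-orbit speed at r₂: v_a = √[μ(2/r₂ − 1/a_t)] = 1.114 km/s.
Second burn Δv₂ = |v₂ − v_a| = 1.311 km/s.
Δv = Δv₁ + Δv₂ = 2.382 + 1.311 = 3.693 km/s.

Δv = 3.69 km/s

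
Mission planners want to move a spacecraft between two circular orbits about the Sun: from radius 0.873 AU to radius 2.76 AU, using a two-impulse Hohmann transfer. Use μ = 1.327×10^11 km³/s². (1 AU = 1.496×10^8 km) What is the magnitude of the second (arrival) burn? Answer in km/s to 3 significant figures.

Δv₂ = 5.50 km/s

In km: r₁ = 0.873 × 1.496×10^8 = 1.306008×10^8 km; r₂ = 2.76 × 1.496×10^8 = 4.12896×10^8 km.
The Hohmann ellipse has a_t = (r₁ + r₂)/2 = 2.717484×10^8 km.
Circular speed at r = 4.12896×10^8 km: v_c = √(μ/r) = 17.927 km/s.
Transfer-orbit speed at the same r (vis-viva, a = a_t): v_t = √[μ(2/r − 1/a_t)] = 12.428 km/s.
Δv₂ = |v_t − v_c| = |12.428 − 17.927| = 5.499 km/s.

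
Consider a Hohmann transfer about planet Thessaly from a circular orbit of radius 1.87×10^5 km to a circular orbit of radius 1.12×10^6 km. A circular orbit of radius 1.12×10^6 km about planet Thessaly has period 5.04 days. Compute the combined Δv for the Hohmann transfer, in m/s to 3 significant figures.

Δv = 19700 m/s

From Kepler's third law T² = 4π²r³/μ at r = 1.12×10^6 km, T = 5.04 days = 5.04 × 86400 s = 4.35456×10^5 s: μ = 4π²r³/T² = 2.92500×10^8 km³/s².
Transfer-ellipse semi-major axis a_t = (r₁ + r₂)/2 = (1.870×10^5 + 1.120×10^6)/2 = 6.535×10^5 km.
At r₁ the circular-orbit speed is v₁ = √(μ/r₁) = 39.550 km/s.
On the transfer ellipse at r₁, vis-viva equation gives v_p = √[μ(2/r₁ − 1/a_t)] = 51.776 km/s.
First burn Δv₁ = |v_p − v₁| = 12.226 km/s.
At r₂, v₂ = √(μ/r₂) = 16.16046 km/s.
Transfer-orbit speed at r₂: v_a = √[μ(2/r₂ − 1/a_t)] = 8.644734 km/s.
Second burn Δv₂ = |v₂ − v_a| = 7.5157 km/s.
Δv = Δv₁ + Δv₂ = 12.226 + 7.5157 = 19.74 km/s.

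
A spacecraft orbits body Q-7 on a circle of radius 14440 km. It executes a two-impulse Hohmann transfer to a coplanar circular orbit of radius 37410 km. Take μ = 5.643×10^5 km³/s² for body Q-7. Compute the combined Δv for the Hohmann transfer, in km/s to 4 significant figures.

Transfer-ellipse semi-major axis a_t = (r₁ + r₂)/2 = (14440 + 37410)/2 = 25925 km.
Circular speed at r₁: v₁ = √(μ/r₁) = √(5.643×10^5/14440) = 6.251 km/s.
Transfer-orbit speed at r₁ (vis-viva equation): v_p = √[μ(2/r₁ − 1/a_t)] = 7.509 km/s.
First burn Δv₁ = |v_p − v₁| = 1.258 km/s.
Circular speed at r₂: v₂ = √(μ/r₂) = 3.88384 km/s.
Transfer-orbit speed at r₂: v_a = √[μ(2/r₂ − 1/a_t)] = 2.89858 km/s.
Second burn Δv₂ = |v₂ − v_a| = 0.9853 km/s.
Δv = Δv₁ + Δv₂ = 1.258 + 0.9853 = 2.243 km/s.

Δv = 2.243 km/s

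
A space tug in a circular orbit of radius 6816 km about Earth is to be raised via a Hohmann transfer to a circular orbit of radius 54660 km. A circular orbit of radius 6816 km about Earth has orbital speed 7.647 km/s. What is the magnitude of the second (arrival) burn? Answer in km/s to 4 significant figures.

From the circular-orbit relation v² = μ/r at r = 6816 km: μ = v²r = (7.647)² × 6816 = 3.98577×10^5 km³/s².
Transfer-ellipse semi-major axis a_t = (r₁ + r₂)/2 = (6816 + 54660)/2 = 30738 km.
On the circular orbit at r = 54660 km, v_c = √(μ/r) = 2.7004 km/s.
Transfer-orbit speed at the same r (vis-viva, a = a_t): v_t = √[μ(2/r − 1/a_t)] = 1.2716 km/s.
Δv₂ = |v_t − v_c| = |1.2716 − 2.7004| = 1.429 km/s.

Δv₂ = 1.429 km/s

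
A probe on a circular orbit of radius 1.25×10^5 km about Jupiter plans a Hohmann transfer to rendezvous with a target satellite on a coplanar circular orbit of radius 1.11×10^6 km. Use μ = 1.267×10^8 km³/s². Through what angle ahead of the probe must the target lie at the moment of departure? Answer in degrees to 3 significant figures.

Transfer-ellipse semi-major axis a_t = (r₁ + r₂)/2 = (1.250×10^5 + 1.110×10^6)/2 = 6.175×10^5 km.
Transfer time t = π√(a_t³/μ) = 1.3543×10^5 s.
Target angular speed ω₂ = √(μ/r₂³) = 9.6251×10^-6 rad/s.
Angle swept by the target during transfer: ω₂·t = 1.3035 rad = 74.69°.
Arrival is 180° from departure on the ellipse, so φ = 180° − 74.69° = 105°.

φ = 105°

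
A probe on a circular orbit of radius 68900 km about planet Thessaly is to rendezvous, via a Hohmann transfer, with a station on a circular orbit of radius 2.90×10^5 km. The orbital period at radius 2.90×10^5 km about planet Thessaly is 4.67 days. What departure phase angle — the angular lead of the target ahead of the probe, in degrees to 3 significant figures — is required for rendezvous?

From Kepler's third law T² = 4π²r³/μ at r = 2.90×10^5 km, T = 4.67 days = 4.67 × 86400 s = 4.03488×10^5 s: μ = 4π²r³/T² = 5.91415×10^6 km³/s².
The Hohmann ellipse has a_t = (r₁ + r₂)/2 = 1.7945×10^5 km.
Transfer time t = π√(a_t³/μ) = 98202 s.
The target's mean motion on its circular orbit is ω₂ = √(μ/r₂³) = 1.5572×10^-5 rad/s.
Angle swept by the target during transfer: ω₂·t = 1.5292 rad = 87.62°.
Arrival is 180° from departure on the ellipse, so φ = 180° − 87.62° = 92.4°.

φ = 92.4°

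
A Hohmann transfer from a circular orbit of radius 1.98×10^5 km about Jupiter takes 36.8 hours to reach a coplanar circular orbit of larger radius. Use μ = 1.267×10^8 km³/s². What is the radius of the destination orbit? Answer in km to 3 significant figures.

r₂ = 1.02×10^6 km

Transfer time t = 36.8 hours = 1.3248×10^5 s, and t = π√(a_t³/μ).
So a_t = (μ t²/π²)^(1/3) = (1.267×10^8 × (1.3248×10^5)² / π²)^(1/3) = 6.0850×10^5 km.
Since a_t = (r₁ + r₂)/2, r₂ = 2a_t − r₁ = 2×6.0850×10^5 − 1.980×10^5 = 1.019×10^6 km.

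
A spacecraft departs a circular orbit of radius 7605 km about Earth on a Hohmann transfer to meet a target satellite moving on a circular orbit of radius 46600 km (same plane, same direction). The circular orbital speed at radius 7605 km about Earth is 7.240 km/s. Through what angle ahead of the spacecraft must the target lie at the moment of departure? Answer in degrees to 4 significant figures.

φ = 100.2°

From the circular-orbit relation v² = μ/r at r = 7605 km: μ = v²r = (7.240)² × 7605 = 3.98636×10^5 km³/s².
Semi-major axis of the transfer orbit: a_t = (7605 + 46600)/2 = 27102.5 km.
The half-period of the transfer ellipse is t = π√(a_t³/μ) = 22201 s.
Target angular speed ω₂ = √(μ/r₂³) = 6.2764×10^-5 rad/s.
Angle swept by the target during transfer: ω₂·t = 1.3934 rad = 79.84°.
The spacecraft traverses 180° on the transfer ellipse, so the target must lead by 180° − 79.84° = 100.2°.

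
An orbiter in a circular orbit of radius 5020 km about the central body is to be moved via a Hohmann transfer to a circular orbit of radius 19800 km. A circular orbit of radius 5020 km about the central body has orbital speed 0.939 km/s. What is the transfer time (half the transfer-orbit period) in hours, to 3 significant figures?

t = 18.1 hours

From the circular-orbit relation v² = μ/r at r = 5020 km: μ = v²r = (0.939)² × 5020 = 4426.24 km³/s².
Transfer-ellipse semi-major axis a_t = (r₁ + r₂)/2 = (5020 + 19800)/2 = 12410 km.
Half the transfer-orbit period gives t = π√(a_t³/μ) = 65280 s.
Converting: 65280 s ÷ 3600 s/hour = 18.1 hours.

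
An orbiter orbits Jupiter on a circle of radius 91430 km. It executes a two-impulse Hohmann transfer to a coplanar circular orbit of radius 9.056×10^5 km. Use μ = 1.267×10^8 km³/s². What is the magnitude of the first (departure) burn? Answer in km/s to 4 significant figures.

Semi-major axis of the transfer orbit: a_t = (91430 + 9.056×10^5)/2 = 4.98515×10^5 km.
On the circular orbit at r = 91430 km, v_c = √(μ/r) = 37.226 km/s.
Vis-viva on the transfer ellipse at r = 91430 km gives v_t = √[μ(2/r − 1/a_t)] = 50.173 km/s.
Δv₁ = |v_t − v_c| = |50.173 − 37.226| = 12.95 km/s.

Δv₁ = 12.95 km/s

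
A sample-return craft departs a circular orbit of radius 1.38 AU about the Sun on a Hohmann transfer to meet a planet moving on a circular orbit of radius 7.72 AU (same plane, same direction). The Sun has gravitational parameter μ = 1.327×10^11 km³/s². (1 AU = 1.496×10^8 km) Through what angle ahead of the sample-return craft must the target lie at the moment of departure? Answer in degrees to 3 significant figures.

In km: r₁ = 1.38 × 1.496×10^8 = 2.06448×10^8 km; r₂ = 7.72 × 1.496×10^8 = 1.154912×10^9 km.
Semi-major axis of the transfer orbit: a_t = (2.06448×10^8 + 1.154912×10^9)/2 = 6.8068×10^8 km.
Transfer time t = π√(a_t³/μ) = 1.53154×10^8 s.
Target angular speed ω₂ = √(μ/r₂³) = 9.28137×10^-9 rad/s.
Angle swept by the target during transfer: ω₂·t = 1.42148 rad = 81.44°.
Arrival is 180° from departure on the ellipse, so φ = 180° − 81.44° = 98.6°.

φ = 98.6°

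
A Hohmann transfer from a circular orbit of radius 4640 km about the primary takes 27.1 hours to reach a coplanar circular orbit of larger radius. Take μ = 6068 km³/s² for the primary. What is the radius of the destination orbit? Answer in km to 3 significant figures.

Transfer time t = 27.1 hours = 97560 s, and t = π√(a_t³/μ).
So a_t = (μ t²/π²)^(1/3) = (6068 × (97560)² / π²)^(1/3) = 18020 km.
Since a_t = (r₁ + r₂)/2, r₂ = 2a_t − r₁ = 2×18020 − 4640 = 31400 km.

r₂ = 31400 km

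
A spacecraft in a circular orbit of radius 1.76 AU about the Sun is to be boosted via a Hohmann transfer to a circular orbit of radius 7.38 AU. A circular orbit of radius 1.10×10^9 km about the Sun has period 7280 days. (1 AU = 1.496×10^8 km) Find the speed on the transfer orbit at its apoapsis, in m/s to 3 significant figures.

v = 6810 m/s

From Kepler's third law T² = 4π²r³/μ at r = 1.10×10^9 km, T = 7280 days = 7280 × 86400 s = 6.28992×10^8 s: μ = 4π²r³/T² = 1.32815×10^11 km³/s².
In km: r₁ = 1.76 × 1.496×10^8 = 2.63296×10^8 km; r₂ = 7.38 × 1.496×10^8 = 1.104048×10^9 km.
The Hohmann ellipse has a_t = (r₁ + r₂)/2 = 6.83672×10^8 km.
At apoapsis, r = 1.104048×10^9 km.
Applying v² = μ(2/r − 1/a_t): v = 6.807 km/s.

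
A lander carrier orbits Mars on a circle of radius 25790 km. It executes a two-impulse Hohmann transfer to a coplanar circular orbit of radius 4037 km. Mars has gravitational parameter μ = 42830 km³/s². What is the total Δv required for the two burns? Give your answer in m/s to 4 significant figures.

The Hohmann ellipse has a_t = (r₁ + r₂)/2 = 14913.5 km.
Circular speed at r₁: v₁ = √(μ/r₁) = √(42830/25790) = 1.2887 km/s.
Transfer-orbit speed at r₁ (v² = μ(2/r − 1/a)): v_a = √[μ(2/r₁ − 1/a_t)] = 0.67048 km/s.
First burn Δv₁ = |v_a − v₁| = 0.6182 km/s.
At r₂, v₂ = √(μ/r₂) = 3.257 km/s.
Transfer-orbit speed at r₂: v_p = √[μ(2/r₂ − 1/a_t)] = 4.283 km/s.
Second burn Δv₂ = |v₂ − v_p| = 1.026 km/s.
Total Δv = Δv₁ + Δv₂ = 1.644 km/s.

Δv = 1644 m/s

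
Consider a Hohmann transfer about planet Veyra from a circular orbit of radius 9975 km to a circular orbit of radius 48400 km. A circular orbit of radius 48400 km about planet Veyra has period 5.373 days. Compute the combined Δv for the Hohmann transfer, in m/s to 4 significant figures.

Δv = 687.3 m/s

From Kepler's third law T² = 4π²r³/μ at r = 48400 km, T = 5.373 days = 5.373 × 86400 s = 4.642272×10^5 s: μ = 4π²r³/T² = 20769.9 km³/s².
Transfer-ellipse semi-major axis a_t = (r₁ + r₂)/2 = (9975 + 48400)/2 = 29187.5 km.
Circular speed at r₁: v₁ = √(μ/r₁) = √(20769.9/9975) = 1.4430 km/s.
Transfer-orbit speed at r₁ (vis-viva equation): v_p = √[μ(2/r₁ − 1/a_t)] = 1.8582 km/s.
First burn Δv₁ = |v_p − v₁| = 0.4152 km/s.
Circular speed at r₂: v₂ = √(μ/r₂) = 0.6551 km/s.
Transfer-orbit speed at r₂: v_a = √[μ(2/r₂ − 1/a_t)] = 0.3830 km/s.
Second burn Δv₂ = |v₂ − v_a| = 0.2721 km/s.
Δv = Δv₁ + Δv₂ = 0.4152 + 0.2721 = 0.6873 km/s.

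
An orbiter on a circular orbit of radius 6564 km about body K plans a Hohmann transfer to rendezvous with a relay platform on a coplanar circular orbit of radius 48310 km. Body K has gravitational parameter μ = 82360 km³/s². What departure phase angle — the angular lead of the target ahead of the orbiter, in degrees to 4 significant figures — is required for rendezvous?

The Hohmann ellipse has a_t = (r₁ + r₂)/2 = 27437 km.
The half-period of the transfer ellipse is t = π√(a_t³/μ) = 49750 s.
The target's mean motion on its circular orbit is ω₂ = √(μ/r₂³) = 2.7027×10^-5 rad/s.
Angle swept by the target during transfer: ω₂·t = 1.3446 rad = 77.04°.
Arrival is 180° from departure on the ellipse, so φ = 180° − 77.04° = 103.0°.

φ = 103.0°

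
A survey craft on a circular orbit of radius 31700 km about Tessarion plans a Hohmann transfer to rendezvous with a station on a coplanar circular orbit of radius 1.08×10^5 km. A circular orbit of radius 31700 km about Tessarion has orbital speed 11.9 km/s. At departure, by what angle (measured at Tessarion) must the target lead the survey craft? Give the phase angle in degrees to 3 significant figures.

From the circular-orbit relation v² = μ/r at r = 31700 km: μ = v²r = (11.9)² × 31700 = 4.48904×10^6 km³/s².
The Hohmann ellipse has a_t = (r₁ + r₂)/2 = 69850 km.
The half-period of the transfer ellipse is t = π√(a_t³/μ) = 27370 s.
The target's mean motion on its circular orbit is ω₂ = √(μ/r₂³) = 5.970×10^-5 rad/s.
Angle swept by the target during transfer: ω₂·t = 1.634 rad = 93.62°.
The survey craft traverses 180° on the transfer ellipse, so the target must lead by 180° − 93.62° = 86.4°.

φ = 86.4°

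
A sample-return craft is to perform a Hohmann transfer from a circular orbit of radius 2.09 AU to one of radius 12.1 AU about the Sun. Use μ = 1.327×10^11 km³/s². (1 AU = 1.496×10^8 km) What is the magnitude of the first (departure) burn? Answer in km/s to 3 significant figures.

Δv₁ = 6.30 km/s

In km: r₁ = 2.09 × 1.496×10^8 = 3.12664×10^8 km; r₂ = 12.1 × 1.496×10^8 = 1.81016×10^9 km.
Transfer-ellipse semi-major axis a_t = (r₁ + r₂)/2 = (3.12664×10^8 + 1.81016×10^9)/2 = 1.061412×10^9 km.
On the circular orbit at r = 3.12664×10^8 km, v_c = √(μ/r) = 20.6014 km/s.
Vis-viva on the transfer ellipse at r = 3.12664×10^8 km gives v_t = √[μ(2/r − 1/a_t)] = 26.9038 km/s.
Δv₁ = |v_t − v_c| = |26.9038 − 20.6014| = 6.302 km/s.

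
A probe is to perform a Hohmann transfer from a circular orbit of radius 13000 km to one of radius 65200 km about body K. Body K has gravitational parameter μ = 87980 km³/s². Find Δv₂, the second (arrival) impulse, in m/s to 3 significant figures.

Transfer-ellipse semi-major axis a_t = (r₁ + r₂)/2 = (13000 + 65200)/2 = 39100 km.
Circular speed at r = 65200 km: v_c = √(μ/r) = 1.1616 km/s.
Vis-viva on the transfer ellipse at r = 65200 km gives v_t = √[μ(2/r − 1/a_t)] = 0.66981 km/s.
Δv₂ = |v_t − v_c| = |0.66981 − 1.1616| = 0.4918 km/s.

Δv₂ = 492 m/s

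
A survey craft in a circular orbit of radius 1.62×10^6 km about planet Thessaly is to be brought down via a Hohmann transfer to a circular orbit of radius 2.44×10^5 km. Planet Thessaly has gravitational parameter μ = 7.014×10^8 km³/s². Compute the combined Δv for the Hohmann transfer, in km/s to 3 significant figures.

The Hohmann ellipse has a_t = (r₁ + r₂)/2 = 9.320×10^5 km.
Circular speed at r₁: v₁ = √(μ/r₁) = √(7.014×10^8/1.620×10^6) = 20.81 km/s.
Transfer-orbit speed at r₁ (vis-viva equation): v_a = √[μ(2/r₁ − 1/a_t)] = 10.65 km/s.
First burn Δv₁ = |v_a − v₁| = 10.16 km/s.
Circular speed at r₂: v₂ = √(μ/r₂) = 53.62 km/s.
Transfer-orbit speed at r₂: v_p = √[μ(2/r₂ − 1/a_t)] = 70.69 km/s.
Second burn Δv₂ = |v₂ − v_p| = 17.07 km/s.
Total Δv = Δv₁ + Δv₂ = 27.23 km/s.

Δv = 27.2 km/s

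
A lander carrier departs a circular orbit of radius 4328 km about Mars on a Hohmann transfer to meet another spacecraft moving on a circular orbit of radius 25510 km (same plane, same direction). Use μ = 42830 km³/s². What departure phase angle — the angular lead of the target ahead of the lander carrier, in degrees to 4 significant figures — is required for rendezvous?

The Hohmann ellipse has a_t = (r₁ + r₂)/2 = 14919 km.
The half-period of the transfer ellipse is t = π√(a_t³/μ) = 27660 s.
The target's mean motion on its circular orbit is ω₂ = √(μ/r₂³) = 5.079×10^-5 rad/s.
Angle swept by the target during transfer: ω₂·t = 1.405 rad = 80.50°.
Arrival is 180° from departure on the ellipse, so φ = 180° − 80.50° = 99.50°.

φ = 99.50°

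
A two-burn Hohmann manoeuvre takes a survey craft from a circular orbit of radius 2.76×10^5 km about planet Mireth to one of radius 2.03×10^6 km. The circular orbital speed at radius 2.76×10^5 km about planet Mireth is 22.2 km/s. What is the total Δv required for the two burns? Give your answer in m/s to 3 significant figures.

From the circular-orbit relation v² = μ/r at r = 2.76×10^5 km: μ = v²r = (22.2)² × 2.76×10^5 = 1.36024×10^8 km³/s².
Transfer-ellipse semi-major axis a_t = (r₁ + r₂)/2 = (2.760×10^5 + 2.030×10^6)/2 = 1.153×10^6 km.
Circular speed at r₁: v₁ = √(μ/r₁) = √(1.36024×10^8/2.760×10^5) = 22.200 km/s.
Transfer-orbit speed at r₁ (vis-viva): v_p = √[μ(2/r₁ − 1/a_t)] = 29.457 km/s.
First burn Δv₁ = |v_p − v₁| = 7.257 km/s.
At r₂, v₂ = √(μ/r₂) = 8.186 km/s.
Transfer-orbit speed at r₂: v_a = √[μ(2/r₂ − 1/a_t)] = 4.005 km/s.
Second burn Δv₂ = |v₂ − v_a| = 4.181 km/s.
Total Δv = Δv₁ + Δv₂ = 11.44 km/s.

Δv = 11400 m/s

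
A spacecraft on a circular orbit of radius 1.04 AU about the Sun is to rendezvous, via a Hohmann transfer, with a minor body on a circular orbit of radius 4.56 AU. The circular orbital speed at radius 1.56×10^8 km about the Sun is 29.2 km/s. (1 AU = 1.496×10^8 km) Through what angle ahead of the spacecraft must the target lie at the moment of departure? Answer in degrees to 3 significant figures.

From the circular-orbit relation v² = μ/r at r = 1.56×10^8 km: μ = v²r = (29.2)² × 1.56×10^8 = 1.33012×10^11 km³/s².
In km: r₁ = 1.04 × 1.496×10^8 = 1.55584×10^8 km; r₂ = 4.56 × 1.496×10^8 = 6.82176×10^8 km.
Semi-major axis of the transfer orbit: a_t = (1.55584×10^8 + 6.82176×10^8)/2 = 4.1888×10^8 km.
The half-period of the transfer ellipse is t = π√(a_t³/μ) = 7.3848×10^7 s.
Target angular speed ω₂ = √(μ/r₂³) = 2.0469×10^-8 rad/s.
Angle swept by the target during transfer: ω₂·t = 1.5116 rad = 86.61°.
The spacecraft traverses 180° on the transfer ellipse, so the target must lead by 180° − 86.61° = 93.4°.

φ = 93.4°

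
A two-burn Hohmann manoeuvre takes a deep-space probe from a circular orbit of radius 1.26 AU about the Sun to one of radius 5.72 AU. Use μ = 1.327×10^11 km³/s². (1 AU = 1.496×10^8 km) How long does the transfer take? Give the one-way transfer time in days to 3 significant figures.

In km: r₁ = 1.26 × 1.496×10^8 = 1.88496×10^8 km; r₂ = 5.72 × 1.496×10^8 = 8.55712×10^8 km.
Semi-major axis of the transfer orbit: a_t = (1.88496×10^8 + 8.55712×10^8)/2 = 5.22104×10^8 km.
By Kepler's third law the transfer-orbit period is T = 2π√(a_t³/μ), so t = T/2 = 1.029×10^8 s.
Converting: 1.029×10^8 s ÷ 86400 s/day = 1190 days.

t = 1190 days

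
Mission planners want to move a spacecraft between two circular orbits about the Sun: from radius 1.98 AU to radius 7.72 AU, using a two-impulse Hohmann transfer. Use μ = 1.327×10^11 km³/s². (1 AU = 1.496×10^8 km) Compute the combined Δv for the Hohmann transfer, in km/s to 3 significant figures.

Δv = 9.41 km/s

In km: r₁ = 1.98 × 1.496×10^8 = 2.96208×10^8 km; r₂ = 7.72 × 1.496×10^8 = 1.154912×10^9 km.
Transfer-ellipse semi-major axis a_t = (r₁ + r₂)/2 = (2.96208×10^8 + 1.154912×10^9)/2 = 7.2556×10^8 km.
Circular speed at r₁: v₁ = √(μ/r₁) = √(1.327×10^11/2.96208×10^8) = 21.166 km/s.
On the transfer ellipse at r₁, vis-viva gives v_p = √[μ(2/r₁ − 1/a_t)] = 26.704 km/s.
First burn Δv₁ = |v_p − v₁| = 5.538 km/s.
Circular speed at r₂: v₂ = √(μ/r₂) = 10.719 km/s.
Transfer-orbit speed at r₂: v_a = √[μ(2/r₂ − 1/a_t)] = 6.8489 km/s.
Second burn Δv₂ = |v₂ − v_a| = 3.870 km/s.
Δv = Δv₁ + Δv₂ = 5.538 + 3.870 = 9.408 km/s.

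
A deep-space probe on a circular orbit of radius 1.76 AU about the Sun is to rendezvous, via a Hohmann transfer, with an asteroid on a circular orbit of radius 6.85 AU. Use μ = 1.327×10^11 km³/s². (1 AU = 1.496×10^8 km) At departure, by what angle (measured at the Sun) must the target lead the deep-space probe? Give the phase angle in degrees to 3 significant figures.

φ = 90.3°

In km: r₁ = 1.76 × 1.496×10^8 = 2.63296×10^8 km; r₂ = 6.85 × 1.496×10^8 = 1.02476×10^9 km.
Transfer-ellipse semi-major axis a_t = (r₁ + r₂)/2 = (2.63296×10^8 + 1.02476×10^9)/2 = 6.44028×10^8 km.
Transfer time t = π√(a_t³/μ) = 1.4095×10^8 s.
Target angular speed ω₂ = √(μ/r₂³) = 1.1105×10^-8 rad/s.
Angle swept by the target during transfer: ω₂·t = 1.5652 rad = 89.68°.
The deep-space probe traverses 180° on the transfer ellipse, so the target must lead by 180° − 89.68° = 90.3°.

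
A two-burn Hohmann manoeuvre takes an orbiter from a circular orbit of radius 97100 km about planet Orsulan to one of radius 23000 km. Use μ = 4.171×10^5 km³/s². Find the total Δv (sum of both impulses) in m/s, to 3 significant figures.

Δv = 1950 m/s

The Hohmann ellipse has a_t = (r₁ + r₂)/2 = 60050 km.
Circular speed at r₁: v₁ = √(μ/r₁) = √(4.171×10^5/97100) = 2.0726 km/s.
On the transfer ellipse at r₁, vis-viva equation gives v_a = √[μ(2/r₁ − 1/a_t)] = 1.2827 km/s.
First burn Δv₁ = |v_a − v₁| = 0.7899 km/s.
Circular speed at r₂: v₂ = √(μ/r₂) = 4.258 km/s.
Transfer-orbit speed at r₂: v_p = √[μ(2/r₂ − 1/a_t)] = 5.415 km/s.
Second burn Δv₂ = |v₂ − v_p| = 1.157 km/s.
Total Δv = Δv₁ + Δv₂ = 1.947 km/s.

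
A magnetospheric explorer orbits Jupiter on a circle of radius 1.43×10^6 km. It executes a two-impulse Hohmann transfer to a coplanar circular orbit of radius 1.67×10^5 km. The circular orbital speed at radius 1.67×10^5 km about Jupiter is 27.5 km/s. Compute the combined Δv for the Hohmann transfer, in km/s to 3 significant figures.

From the circular-orbit relation v² = μ/r at r = 1.67×10^5 km: μ = v²r = (27.5)² × 1.67×10^5 = 1.26294×10^8 km³/s².
The Hohmann ellipse has a_t = (r₁ + r₂)/2 = 7.985×10^5 km.
Circular speed at r₁: v₁ = √(μ/r₁) = √(1.26294×10^8/1.430×10^6) = 9.398 km/s.
Transfer-orbit speed at r₁ (vis-viva): v_a = √[μ(2/r₁ − 1/a_t)] = 4.298 km/s.
First burn Δv₁ = |v_a − v₁| = 5.100 km/s.
Circular speed at r₂: v₂ = √(μ/r₂) = 27.500 km/s.
Transfer-orbit speed at r₂: v_p = √[μ(2/r₂ − 1/a_t)] = 36.801 km/s.
Second burn Δv₂ = |v₂ − v_p| = 9.301 km/s.
Δv = Δv₁ + Δv₂ = 5.100 + 9.301 = 14.40 km/s.

Δv = 14.4 km/s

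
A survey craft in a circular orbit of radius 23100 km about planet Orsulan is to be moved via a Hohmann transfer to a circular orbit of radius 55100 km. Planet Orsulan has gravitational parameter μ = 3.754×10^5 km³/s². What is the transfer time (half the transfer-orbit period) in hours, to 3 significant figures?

t = 11.0 hours

The Hohmann ellipse has a_t = (r₁ + r₂)/2 = 39100 km.
By Kepler's third law the transfer-orbit period is T = 2π√(a_t³/μ), so t = T/2 = 39640 s.
Converting: 39640 s ÷ 3600 s/hour = 11.0 hours.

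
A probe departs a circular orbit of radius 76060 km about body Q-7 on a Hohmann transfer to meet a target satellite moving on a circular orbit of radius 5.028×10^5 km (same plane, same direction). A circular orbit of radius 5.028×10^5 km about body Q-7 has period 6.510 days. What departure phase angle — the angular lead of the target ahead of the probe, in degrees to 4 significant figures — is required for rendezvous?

From Kepler's third law T² = 4π²r³/μ at r = 5.028×10^5 km, T = 6.510 days = 6.510 × 86400 s = 5.62464×10^5 s: μ = 4π²r³/T² = 1.58619×10^7 km³/s².
Transfer-ellipse semi-major axis a_t = (r₁ + r₂)/2 = (76060 + 5.028×10^5)/2 = 2.8943×10^5 km.
Transfer time t = π√(a_t³/μ) = 1.228×10^5 s.
Target angular speed ω₂ = √(μ/r₂³) = 1.117×10^-5 rad/s.
Angle swept by the target during transfer: ω₂·t = 1.372 rad = 78.61°.
Arrival is 180° from departure on the ellipse, so φ = 180° − 78.61° = 101.4°.

φ = 101.4°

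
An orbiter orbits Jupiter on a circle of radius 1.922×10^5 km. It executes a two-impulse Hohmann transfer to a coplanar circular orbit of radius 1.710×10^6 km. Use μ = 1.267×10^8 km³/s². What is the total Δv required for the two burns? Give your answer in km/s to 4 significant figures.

Δv = 13.49 km/s

Transfer-ellipse semi-major axis a_t = (r₁ + r₂)/2 = (1.922×10^5 + 1.710×10^6)/2 = 9.511×10^5 km.
At r₁ the circular-orbit speed is v₁ = √(μ/r₁) = 25.675 km/s.
On the transfer ellipse at r₁, vis-viva equation gives v_p = √[μ(2/r₁ − 1/a_t)] = 34.427 km/s.
First burn Δv₁ = |v_p − v₁| = 8.752 km/s.
Circular speed at r₂: v₂ = √(μ/r₂) = 8.6078 km/s.
Transfer-orbit speed at r₂: v_a = √[μ(2/r₂ − 1/a_t)] = 3.8695 km/s.
Second burn Δv₂ = |v₂ − v_a| = 4.738 km/s.
Δv = Δv₁ + Δv₂ = 8.752 + 4.738 = 13.49 km/s.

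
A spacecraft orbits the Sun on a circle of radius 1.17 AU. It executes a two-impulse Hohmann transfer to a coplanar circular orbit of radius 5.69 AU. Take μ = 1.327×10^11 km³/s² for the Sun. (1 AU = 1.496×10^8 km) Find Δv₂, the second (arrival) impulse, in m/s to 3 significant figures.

In km: r₁ = 1.17 × 1.496×10^8 = 1.75032×10^8 km; r₂ = 5.69 × 1.496×10^8 = 8.51224×10^8 km.
Semi-major axis of the transfer orbit: a_t = (1.75032×10^8 + 8.51224×10^8)/2 = 5.13128×10^8 km.
Circular speed at r = 8.51224×10^8 km: v_c = √(μ/r) = 12.486 km/s.
Vis-viva on the transfer ellipse at r = 8.51224×10^8 km gives v_t = √[μ(2/r − 1/a_t)] = 7.2922 km/s.
Δv₂ = |v_t − v_c| = |7.2922 − 12.486| = 5.194 km/s.

Δv₂ = 5190 m/s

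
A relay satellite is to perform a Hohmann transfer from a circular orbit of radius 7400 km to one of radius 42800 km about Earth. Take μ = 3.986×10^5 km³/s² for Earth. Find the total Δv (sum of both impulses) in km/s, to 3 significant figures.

Transfer-ellipse semi-major axis a_t = (r₁ + r₂)/2 = (7400 + 42800)/2 = 25100 km.
At r₁ the circular-orbit speed is v₁ = √(μ/r₁) = 7.3393 km/s.
Transfer-orbit speed at r₁ (v² = μ(2/r − 1/a)): v_p = √[μ(2/r₁ − 1/a_t)] = 9.5838 km/s.
First burn Δv₁ = |v_p − v₁| = 2.2445 km/s.
At r₂, v₂ = √(μ/r₂) = 3.0517 km/s.
Transfer-orbit speed at r₂: v_a = √[μ(2/r₂ − 1/a_t)] = 1.6570 km/s.
Second burn Δv₂ = |v₂ − v_a| = 1.3947 km/s.
Δv = Δv₁ + Δv₂ = 2.2445 + 1.3947 = 3.639 km/s.

Δv = 3.64 km/s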